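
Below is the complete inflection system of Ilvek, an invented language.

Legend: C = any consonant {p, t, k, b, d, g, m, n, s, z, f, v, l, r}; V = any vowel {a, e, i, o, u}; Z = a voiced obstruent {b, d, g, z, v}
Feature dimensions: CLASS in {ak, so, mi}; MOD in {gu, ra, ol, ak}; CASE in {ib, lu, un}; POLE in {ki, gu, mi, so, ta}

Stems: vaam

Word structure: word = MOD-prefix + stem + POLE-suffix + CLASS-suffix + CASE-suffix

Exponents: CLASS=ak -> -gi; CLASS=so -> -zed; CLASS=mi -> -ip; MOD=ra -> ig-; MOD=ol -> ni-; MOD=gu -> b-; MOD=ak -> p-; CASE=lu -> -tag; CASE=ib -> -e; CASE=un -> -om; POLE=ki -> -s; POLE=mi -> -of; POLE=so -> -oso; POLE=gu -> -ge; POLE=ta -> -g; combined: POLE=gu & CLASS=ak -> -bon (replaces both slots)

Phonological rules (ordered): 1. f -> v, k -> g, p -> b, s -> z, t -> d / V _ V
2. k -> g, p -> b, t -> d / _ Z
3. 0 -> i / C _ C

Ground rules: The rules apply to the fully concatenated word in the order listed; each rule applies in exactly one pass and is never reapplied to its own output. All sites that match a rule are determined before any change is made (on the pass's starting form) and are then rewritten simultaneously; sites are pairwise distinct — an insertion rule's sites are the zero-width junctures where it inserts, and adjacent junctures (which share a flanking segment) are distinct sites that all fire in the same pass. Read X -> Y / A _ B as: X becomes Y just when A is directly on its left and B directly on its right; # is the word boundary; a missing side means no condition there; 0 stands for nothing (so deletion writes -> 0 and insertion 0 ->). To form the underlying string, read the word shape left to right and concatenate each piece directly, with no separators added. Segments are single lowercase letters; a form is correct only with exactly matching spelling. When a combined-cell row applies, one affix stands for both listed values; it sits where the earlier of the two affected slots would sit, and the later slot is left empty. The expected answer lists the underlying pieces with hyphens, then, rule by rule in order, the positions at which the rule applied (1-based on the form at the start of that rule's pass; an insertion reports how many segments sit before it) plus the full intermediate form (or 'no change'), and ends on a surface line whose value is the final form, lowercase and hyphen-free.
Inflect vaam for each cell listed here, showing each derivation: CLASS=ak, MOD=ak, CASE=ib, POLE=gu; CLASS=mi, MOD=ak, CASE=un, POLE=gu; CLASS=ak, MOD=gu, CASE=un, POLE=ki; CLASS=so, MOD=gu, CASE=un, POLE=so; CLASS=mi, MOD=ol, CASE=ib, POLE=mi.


cell CLASS=ak, MOD=ak, CASE=ib, POLE=gu:
underlying: p-vaam-bon-e
1. f -> v, k -> g, p -> b, s -> z, t -> d / V _ V: no change
2. k -> g, p -> b, t -> d / _ Z: fires at position(s) 1: bvaambone
3. 0 -> i / C _ C: inserts after position(s) 1, 5: bivaamibone
surface: bivaamibone

cell CLASS=mi, MOD=ak, CASE=un, POLE=gu:
underlying: p-vaam-ge-ip-om
1. f -> v, k -> g, p -> b, s -> z, t -> d / V _ V: fires at position(s) 9: pvaamgeibom
2. k -> g, p -> b, t -> d / _ Z: fires at position(s) 1: bvaamgeibom
3. 0 -> i / C _ C: inserts after position(s) 1, 5: bivaamigeibom
surface: bivaamigeibom

cell CLASS=ak, MOD=gu, CASE=un, POLE=ki:
underlying: b-vaam-s-gi-om
1. f -> v, k -> g, p -> b, s -> z, t -> d / V _ V: no change
2. k -> g, p -> b, t -> d / _ Z: no change
3. 0 -> i / C _ C: inserts after position(s) 1, 5, 6: bivaamisigiom
surface: bivaamisigiom

cell CLASS=so, MOD=gu, CASE=un, POLE=so:
underlying: b-vaam-oso-zed-om
1. f -> v, k -> g, p -> b, s -> z, t -> d / V _ V: fires at position(s) 7: bvaamozozedom
2. k -> g, p -> b, t -> d / _ Z: no change
3. 0 -> i / C _ C: inserts after position(s) 1: bivaamozozedom
surface: bivaamozozedom

cell CLASS=mi, MOD=ol, CASE=ib, POLE=mi:
underlying: ni-vaam-of-ip-e
1. f -> v, k -> g, p -> b, s -> z, t -> d / V _ V: fires at position(s) 8, 10: nivaamovibe
2. k -> g, p -> b, t -> d / _ Z: no change
3. 0 -> i / C _ C: no change
surface: nivaamovibe


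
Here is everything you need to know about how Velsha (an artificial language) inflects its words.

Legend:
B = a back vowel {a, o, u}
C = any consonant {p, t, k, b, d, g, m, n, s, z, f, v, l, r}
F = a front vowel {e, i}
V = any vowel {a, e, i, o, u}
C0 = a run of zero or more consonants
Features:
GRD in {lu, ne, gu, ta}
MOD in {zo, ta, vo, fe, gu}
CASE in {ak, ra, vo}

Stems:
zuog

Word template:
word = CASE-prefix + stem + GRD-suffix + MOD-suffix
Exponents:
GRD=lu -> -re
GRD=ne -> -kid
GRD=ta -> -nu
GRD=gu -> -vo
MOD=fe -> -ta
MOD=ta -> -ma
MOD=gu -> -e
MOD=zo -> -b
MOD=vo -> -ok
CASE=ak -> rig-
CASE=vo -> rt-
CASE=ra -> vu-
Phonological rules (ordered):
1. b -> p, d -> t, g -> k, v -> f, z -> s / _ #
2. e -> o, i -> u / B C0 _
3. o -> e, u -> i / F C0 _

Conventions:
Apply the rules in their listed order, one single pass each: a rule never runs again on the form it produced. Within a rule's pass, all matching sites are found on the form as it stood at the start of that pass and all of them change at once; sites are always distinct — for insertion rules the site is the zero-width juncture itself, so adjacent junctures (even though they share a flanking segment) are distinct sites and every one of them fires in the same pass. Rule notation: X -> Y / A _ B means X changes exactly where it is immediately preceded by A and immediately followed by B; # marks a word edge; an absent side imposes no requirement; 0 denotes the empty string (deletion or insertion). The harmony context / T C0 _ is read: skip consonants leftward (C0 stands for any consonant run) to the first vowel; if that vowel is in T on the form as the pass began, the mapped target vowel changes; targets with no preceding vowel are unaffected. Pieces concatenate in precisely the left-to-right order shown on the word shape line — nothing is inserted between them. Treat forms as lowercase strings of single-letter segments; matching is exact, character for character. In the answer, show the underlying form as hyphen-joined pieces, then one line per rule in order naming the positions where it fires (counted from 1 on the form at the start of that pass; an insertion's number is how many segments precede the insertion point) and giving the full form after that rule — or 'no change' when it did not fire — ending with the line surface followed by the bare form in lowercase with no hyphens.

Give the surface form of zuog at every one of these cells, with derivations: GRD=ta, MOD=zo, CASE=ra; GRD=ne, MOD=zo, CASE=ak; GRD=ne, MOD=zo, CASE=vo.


cell GRD=ta, MOD=zo, CASE=ra:
underlying: vu-zuog-nu-b
1. b -> p, d -> t, g -> k, v -> f, z -> s / _ #: fires at position(s) 9: vuzuognup
2. e -> o, i -> u / B C0 _: no change
3. o -> e, u -> i / F C0 _: no change
surface: vuzuognup

cell GRD=ne, MOD=zo, CASE=ak:
underlying: rig-zuog-kid-b
1. b -> p, d -> t, g -> k, v -> f, z -> s / _ #: fires at position(s) 11: rigzuogkidp
2. e -> o, i -> u / B C0 _: fires at position(s) 9: rigzuogkudp
3. o -> e, u -> i / F C0 _: fires at position(s) 5: rigziogkudp
surface: rigziogkudp

cell GRD=ne, MOD=zo, CASE=vo:
underlying: rt-zuog-kid-b
1. b -> p, d -> t, g -> k, v -> f, z -> s / _ #: fires at position(s) 10: rtzuogkidp
2. e -> o, i -> u / B C0 _: fires at position(s) 8: rtzuogkudp
3. o -> e, u -> i / F C0 _: no change
surface: rtzuogkudp


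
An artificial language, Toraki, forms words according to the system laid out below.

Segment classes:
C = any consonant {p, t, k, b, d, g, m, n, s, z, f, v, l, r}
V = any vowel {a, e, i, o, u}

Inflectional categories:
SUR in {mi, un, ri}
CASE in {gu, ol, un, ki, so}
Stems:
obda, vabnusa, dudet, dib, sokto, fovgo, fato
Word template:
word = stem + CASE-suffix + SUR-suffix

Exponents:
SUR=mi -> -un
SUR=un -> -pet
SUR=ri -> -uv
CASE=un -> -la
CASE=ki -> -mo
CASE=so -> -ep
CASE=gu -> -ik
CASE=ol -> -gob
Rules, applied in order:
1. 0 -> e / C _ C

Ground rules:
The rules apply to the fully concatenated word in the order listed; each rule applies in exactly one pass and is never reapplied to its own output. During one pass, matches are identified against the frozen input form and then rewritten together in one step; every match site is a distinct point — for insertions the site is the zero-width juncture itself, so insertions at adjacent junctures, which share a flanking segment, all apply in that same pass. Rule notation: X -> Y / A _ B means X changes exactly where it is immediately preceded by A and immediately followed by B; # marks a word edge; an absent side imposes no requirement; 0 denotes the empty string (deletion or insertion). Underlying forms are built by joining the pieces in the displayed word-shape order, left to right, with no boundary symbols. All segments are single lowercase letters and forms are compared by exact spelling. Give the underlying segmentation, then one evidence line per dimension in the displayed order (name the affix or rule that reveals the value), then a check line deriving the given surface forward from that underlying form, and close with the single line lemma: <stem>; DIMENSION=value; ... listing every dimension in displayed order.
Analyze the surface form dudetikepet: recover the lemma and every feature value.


underlying: dudet-ik-pet
SUR=un - signalled by the affix -pet
CASE=gu - signalled by the affix -ik
check: dudetikpet -> dudetikepet
lemma: dudet; SUR=un; CASE=gu


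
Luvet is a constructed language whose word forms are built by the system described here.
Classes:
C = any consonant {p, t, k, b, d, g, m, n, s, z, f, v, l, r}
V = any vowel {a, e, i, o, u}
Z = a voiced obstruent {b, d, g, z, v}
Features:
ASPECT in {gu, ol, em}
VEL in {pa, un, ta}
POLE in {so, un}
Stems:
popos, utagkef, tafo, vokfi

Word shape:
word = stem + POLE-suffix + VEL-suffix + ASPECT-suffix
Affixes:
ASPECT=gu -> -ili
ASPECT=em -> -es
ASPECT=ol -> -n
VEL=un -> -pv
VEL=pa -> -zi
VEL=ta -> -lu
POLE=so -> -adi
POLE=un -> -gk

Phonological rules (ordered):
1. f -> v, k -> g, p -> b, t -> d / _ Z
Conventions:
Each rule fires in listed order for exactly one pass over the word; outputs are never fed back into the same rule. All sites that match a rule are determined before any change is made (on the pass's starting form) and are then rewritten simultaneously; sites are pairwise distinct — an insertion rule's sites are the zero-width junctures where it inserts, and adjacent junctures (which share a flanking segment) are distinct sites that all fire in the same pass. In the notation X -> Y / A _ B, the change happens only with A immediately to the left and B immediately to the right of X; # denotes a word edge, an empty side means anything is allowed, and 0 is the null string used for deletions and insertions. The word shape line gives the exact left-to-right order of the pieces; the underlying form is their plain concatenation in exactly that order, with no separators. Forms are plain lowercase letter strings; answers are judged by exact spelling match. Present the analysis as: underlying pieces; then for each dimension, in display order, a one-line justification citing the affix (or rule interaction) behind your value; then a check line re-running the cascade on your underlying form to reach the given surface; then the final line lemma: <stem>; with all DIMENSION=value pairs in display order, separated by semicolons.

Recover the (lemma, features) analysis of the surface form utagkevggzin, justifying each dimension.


underlying: utagkef-gk-zi-n
ASPECT=ol - signalled by the affix -n
VEL=pa - signalled by the affix -zi
POLE=un - signalled by the affix -gk
check: utagkefgkzin -> utagkevggzin
lemma: utagkef; ASPECT=ol; VEL=pa; POLE=un


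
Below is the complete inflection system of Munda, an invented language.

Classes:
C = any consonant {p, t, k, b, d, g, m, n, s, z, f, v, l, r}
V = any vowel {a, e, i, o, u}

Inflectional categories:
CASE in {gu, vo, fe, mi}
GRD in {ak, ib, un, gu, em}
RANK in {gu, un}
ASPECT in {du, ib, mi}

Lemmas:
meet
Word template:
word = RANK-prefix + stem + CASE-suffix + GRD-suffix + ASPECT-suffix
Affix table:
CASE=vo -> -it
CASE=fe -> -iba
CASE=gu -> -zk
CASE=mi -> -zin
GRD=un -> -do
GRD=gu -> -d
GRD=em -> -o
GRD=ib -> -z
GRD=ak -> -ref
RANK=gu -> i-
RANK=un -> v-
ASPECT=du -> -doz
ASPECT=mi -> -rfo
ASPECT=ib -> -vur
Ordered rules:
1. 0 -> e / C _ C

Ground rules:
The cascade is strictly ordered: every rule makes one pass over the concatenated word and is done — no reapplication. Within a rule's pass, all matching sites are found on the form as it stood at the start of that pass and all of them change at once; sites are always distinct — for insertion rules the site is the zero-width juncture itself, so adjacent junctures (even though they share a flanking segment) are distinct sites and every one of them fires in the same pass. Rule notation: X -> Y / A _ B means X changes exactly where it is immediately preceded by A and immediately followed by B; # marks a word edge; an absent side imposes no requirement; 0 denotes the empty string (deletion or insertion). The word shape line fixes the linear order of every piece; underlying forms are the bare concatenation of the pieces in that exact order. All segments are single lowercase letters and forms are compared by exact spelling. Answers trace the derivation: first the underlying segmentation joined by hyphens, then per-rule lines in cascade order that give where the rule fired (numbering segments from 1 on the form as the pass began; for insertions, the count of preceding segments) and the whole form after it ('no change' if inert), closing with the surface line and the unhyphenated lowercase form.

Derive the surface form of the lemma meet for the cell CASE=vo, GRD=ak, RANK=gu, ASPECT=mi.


underlying: i-meet-it-ref-rfo
1. 0 -> e / C _ C: inserts after position(s) 7, 10, 11: imeetitereferefo
surface: imeetitereferefo


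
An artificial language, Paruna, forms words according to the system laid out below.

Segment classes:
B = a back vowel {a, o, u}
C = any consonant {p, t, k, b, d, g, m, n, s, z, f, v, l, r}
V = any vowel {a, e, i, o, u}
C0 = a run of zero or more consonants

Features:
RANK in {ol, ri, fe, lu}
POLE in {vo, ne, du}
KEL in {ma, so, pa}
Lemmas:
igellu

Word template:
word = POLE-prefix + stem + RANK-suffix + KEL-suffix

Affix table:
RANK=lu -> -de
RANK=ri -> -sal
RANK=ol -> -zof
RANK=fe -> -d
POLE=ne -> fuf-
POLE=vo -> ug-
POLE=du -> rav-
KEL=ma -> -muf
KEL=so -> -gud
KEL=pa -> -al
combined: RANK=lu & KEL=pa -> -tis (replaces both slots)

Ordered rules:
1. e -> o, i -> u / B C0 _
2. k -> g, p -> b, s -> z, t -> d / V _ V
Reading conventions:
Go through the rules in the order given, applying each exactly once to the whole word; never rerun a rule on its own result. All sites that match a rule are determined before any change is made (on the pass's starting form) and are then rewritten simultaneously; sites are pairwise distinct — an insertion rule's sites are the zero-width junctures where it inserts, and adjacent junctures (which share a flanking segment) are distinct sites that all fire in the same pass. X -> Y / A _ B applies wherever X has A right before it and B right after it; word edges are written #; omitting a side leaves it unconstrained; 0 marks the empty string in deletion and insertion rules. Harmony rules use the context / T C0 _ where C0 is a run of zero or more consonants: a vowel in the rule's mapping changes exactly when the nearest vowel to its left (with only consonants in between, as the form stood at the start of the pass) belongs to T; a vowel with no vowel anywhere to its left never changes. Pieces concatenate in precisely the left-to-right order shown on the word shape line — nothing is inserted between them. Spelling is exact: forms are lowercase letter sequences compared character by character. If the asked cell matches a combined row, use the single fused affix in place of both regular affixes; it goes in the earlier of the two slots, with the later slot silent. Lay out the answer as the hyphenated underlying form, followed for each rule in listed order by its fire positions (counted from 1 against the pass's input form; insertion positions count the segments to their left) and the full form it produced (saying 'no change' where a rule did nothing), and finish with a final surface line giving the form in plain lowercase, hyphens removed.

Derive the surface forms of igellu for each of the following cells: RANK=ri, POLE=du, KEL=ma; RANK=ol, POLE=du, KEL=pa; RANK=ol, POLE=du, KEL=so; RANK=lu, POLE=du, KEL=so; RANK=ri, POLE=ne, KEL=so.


cell RANK=ri, POLE=du, KEL=ma:
underlying: rav-igellu-sal-muf
1. e -> o, i -> u / B C0 _: fires at position(s) 4: ravugellusalmuf
2. k -> g, p -> b, s -> z, t -> d / V _ V: fires at position(s) 10: ravugelluzalmuf
surface: ravugelluzalmuf

cell RANK=ol, POLE=du, KEL=pa:
underlying: rav-igellu-zof-al
1. e -> o, i -> u / B C0 _: fires at position(s) 4: ravugelluzofal
2. k -> g, p -> b, s -> z, t -> d / V _ V: no change
surface: ravugelluzofal

cell RANK=ol, POLE=du, KEL=so:
underlying: rav-igellu-zof-gud
1. e -> o, i -> u / B C0 _: fires at position(s) 4: ravugelluzofgud
2. k -> g, p -> b, s -> z, t -> d / V _ V: no change
surface: ravugelluzofgud

cell RANK=lu, POLE=du, KEL=so:
underlying: rav-igellu-de-gud
1. e -> o, i -> u / B C0 _: fires at position(s) 4, 11: ravugelludogud
2. k -> g, p -> b, s -> z, t -> d / V _ V: no change
surface: ravugelludogud

cell RANK=ri, POLE=ne, KEL=so:
underlying: fuf-igellu-sal-gud
1. e -> o, i -> u / B C0 _: fires at position(s) 4: fufugellusalgud
2. k -> g, p -> b, s -> z, t -> d / V _ V: fires at position(s) 10: fufugelluzalgud
surface: fufugelluzalgud


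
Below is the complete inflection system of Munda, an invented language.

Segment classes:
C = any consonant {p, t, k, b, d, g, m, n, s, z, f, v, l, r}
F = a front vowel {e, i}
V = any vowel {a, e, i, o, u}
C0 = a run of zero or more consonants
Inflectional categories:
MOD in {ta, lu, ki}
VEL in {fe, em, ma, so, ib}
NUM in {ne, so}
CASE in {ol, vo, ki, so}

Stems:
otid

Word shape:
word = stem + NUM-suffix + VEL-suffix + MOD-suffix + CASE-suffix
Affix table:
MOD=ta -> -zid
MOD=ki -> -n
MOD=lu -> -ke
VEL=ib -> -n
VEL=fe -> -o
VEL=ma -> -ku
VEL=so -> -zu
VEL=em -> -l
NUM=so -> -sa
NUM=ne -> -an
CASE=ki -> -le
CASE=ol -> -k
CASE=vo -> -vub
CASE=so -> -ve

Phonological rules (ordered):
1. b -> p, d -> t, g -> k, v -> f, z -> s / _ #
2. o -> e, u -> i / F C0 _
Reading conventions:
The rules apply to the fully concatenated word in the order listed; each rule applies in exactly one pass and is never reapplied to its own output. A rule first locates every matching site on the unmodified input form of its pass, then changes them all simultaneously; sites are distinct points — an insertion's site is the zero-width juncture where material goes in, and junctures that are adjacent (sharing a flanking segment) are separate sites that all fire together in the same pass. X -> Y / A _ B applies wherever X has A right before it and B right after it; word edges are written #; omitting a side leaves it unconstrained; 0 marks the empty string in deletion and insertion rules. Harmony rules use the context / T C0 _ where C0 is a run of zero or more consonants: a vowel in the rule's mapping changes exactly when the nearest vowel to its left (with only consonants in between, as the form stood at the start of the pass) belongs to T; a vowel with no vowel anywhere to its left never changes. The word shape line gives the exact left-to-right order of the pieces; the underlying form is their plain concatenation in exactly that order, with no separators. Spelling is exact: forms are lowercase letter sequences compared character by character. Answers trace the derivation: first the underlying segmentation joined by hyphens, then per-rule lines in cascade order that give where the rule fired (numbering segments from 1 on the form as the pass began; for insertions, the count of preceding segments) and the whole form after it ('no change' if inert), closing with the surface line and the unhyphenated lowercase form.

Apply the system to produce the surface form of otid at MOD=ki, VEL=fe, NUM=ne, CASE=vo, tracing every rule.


underlying: otid-an-o-n-vub
1. b -> p, d -> t, g -> k, v -> f, z -> s / _ #: fires at position(s) 11: otidanonvup
2. o -> e, u -> i / F C0 _: no change
surface: otidanonvup


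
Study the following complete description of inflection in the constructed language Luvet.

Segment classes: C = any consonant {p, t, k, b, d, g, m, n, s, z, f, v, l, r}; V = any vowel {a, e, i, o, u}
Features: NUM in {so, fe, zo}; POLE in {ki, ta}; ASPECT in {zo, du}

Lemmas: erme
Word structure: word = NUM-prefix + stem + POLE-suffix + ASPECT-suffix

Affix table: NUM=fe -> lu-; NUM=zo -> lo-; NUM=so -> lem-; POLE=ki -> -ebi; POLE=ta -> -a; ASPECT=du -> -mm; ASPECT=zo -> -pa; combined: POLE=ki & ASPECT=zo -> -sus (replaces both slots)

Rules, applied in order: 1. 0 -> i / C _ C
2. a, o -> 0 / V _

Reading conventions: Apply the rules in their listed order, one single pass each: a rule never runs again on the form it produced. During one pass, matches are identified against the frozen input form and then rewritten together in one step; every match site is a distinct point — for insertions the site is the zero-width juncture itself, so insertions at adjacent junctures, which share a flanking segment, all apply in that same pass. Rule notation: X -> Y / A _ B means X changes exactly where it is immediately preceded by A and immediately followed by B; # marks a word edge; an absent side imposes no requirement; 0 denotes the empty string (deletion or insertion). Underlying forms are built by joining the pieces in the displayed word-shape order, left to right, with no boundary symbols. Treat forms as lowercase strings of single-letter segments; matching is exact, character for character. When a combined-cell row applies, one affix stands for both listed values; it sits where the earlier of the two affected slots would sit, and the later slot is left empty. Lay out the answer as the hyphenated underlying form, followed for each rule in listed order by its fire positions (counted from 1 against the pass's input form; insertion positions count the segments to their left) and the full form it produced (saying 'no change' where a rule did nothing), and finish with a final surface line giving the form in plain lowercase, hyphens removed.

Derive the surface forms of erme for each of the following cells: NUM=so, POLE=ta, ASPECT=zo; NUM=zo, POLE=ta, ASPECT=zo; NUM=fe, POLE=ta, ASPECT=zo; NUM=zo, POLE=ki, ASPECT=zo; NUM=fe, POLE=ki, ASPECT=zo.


cell NUM=so, POLE=ta, ASPECT=zo:
underlying: lem-erme-a-pa
1. 0 -> i / C _ C: inserts after position(s) 5: lemerimeapa
2. a, o -> 0 / V _: fires at position(s) 9: lemerimepa
surface: lemerimepa

cell NUM=zo, POLE=ta, ASPECT=zo:
underlying: lo-erme-a-pa
1. 0 -> i / C _ C: inserts after position(s) 4: loerimeapa
2. a, o -> 0 / V _: fires at position(s) 8: loerimepa
surface: loerimepa

cell NUM=fe, POLE=ta, ASPECT=zo:
underlying: lu-erme-a-pa
1. 0 -> i / C _ C: inserts after position(s) 4: luerimeapa
2. a, o -> 0 / V _: fires at position(s) 8: luerimepa
surface: luerimepa

cell NUM=zo, POLE=ki, ASPECT=zo:
underlying: lo-erme-sus
1. 0 -> i / C _ C: inserts after position(s) 4: loerimesus
2. a, o -> 0 / V _: no change
surface: loerimesus

cell NUM=fe, POLE=ki, ASPECT=zo:
underlying: lu-erme-sus
1. 0 -> i / C _ C: inserts after position(s) 4: luerimesus
2. a, o -> 0 / V _: no change
surface: luerimesus


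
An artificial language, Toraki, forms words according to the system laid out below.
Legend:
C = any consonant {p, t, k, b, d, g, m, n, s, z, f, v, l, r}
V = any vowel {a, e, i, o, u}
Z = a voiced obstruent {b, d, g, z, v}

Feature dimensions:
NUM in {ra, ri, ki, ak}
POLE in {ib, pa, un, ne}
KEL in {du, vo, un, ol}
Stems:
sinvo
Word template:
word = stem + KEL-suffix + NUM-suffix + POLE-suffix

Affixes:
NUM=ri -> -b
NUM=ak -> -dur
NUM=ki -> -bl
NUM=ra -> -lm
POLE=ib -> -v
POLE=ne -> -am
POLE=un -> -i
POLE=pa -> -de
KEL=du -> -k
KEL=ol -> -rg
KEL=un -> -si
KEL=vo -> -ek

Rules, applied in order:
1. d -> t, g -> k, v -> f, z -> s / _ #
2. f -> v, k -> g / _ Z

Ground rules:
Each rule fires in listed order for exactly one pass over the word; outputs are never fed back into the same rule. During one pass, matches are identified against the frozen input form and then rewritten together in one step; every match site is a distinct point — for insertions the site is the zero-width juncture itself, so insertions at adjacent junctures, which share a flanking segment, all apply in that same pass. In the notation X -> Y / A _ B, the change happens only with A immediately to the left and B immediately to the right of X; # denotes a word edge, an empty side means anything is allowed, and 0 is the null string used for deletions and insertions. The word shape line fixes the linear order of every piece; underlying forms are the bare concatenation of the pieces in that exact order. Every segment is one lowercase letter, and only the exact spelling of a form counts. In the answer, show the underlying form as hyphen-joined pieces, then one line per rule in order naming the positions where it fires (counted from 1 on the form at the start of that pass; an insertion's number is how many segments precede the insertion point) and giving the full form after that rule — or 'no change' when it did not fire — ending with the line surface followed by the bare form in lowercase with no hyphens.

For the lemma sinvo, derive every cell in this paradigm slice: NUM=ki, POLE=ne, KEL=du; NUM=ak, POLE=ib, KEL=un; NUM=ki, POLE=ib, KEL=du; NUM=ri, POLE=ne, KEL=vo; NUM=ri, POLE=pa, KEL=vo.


cell NUM=ki, POLE=ne, KEL=du:
underlying: sinvo-k-bl-am
1. d -> t, g -> k, v -> f, z -> s / _ #: no change
2. f -> v, k -> g / _ Z: fires at position(s) 6: sinvogblam
surface: sinvogblam

cell NUM=ak, POLE=ib, KEL=un:
underlying: sinvo-si-dur-v
1. d -> t, g -> k, v -> f, z -> s / _ #: fires at position(s) 11: sinvosidurf
2. f -> v, k -> g / _ Z: no change
surface: sinvosidurf

cell NUM=ki, POLE=ib, KEL=du:
underlying: sinvo-k-bl-v
1. d -> t, g -> k, v -> f, z -> s / _ #: fires at position(s) 9: sinvokblf
2. f -> v, k -> g / _ Z: fires at position(s) 6: sinvogblf
surface: sinvogblf

cell NUM=ri, POLE=ne, KEL=vo:
underlying: sinvo-ek-b-am
1. d -> t, g -> k, v -> f, z -> s / _ #: no change
2. f -> v, k -> g / _ Z: fires at position(s) 7: sinvoegbam
surface: sinvoegbam

cell NUM=ri, POLE=pa, KEL=vo:
underlying: sinvo-ek-b-de
1. d -> t, g -> k, v -> f, z -> s / _ #: no change
2. f -> v, k -> g / _ Z: fires at position(s) 7: sinvoegbde
surface: sinvoegbde


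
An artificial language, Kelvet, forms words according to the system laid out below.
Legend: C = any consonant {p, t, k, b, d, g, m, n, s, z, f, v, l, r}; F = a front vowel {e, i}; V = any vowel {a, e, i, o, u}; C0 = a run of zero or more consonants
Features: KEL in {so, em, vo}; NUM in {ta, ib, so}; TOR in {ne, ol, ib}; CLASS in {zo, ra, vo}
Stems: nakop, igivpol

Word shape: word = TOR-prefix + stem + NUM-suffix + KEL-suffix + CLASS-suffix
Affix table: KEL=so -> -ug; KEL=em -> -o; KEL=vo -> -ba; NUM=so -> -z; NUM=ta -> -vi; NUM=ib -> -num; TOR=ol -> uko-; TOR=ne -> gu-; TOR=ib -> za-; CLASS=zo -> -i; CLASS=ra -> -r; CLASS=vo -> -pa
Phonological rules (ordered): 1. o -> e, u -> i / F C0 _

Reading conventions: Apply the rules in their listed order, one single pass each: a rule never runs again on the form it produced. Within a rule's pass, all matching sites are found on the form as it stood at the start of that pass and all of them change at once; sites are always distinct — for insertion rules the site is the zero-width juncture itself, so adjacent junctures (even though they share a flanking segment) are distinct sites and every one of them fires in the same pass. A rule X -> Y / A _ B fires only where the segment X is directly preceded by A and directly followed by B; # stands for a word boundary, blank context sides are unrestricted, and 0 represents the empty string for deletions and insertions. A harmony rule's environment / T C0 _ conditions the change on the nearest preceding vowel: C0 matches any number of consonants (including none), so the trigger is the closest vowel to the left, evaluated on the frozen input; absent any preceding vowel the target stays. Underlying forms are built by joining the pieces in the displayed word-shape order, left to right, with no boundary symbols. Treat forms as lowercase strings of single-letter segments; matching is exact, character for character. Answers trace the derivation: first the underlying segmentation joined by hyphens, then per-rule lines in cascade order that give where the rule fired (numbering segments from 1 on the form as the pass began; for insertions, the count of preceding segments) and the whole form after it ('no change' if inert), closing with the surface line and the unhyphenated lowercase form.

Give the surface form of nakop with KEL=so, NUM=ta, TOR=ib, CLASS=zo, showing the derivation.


underlying: za-nakop-vi-ug-i
1. o -> e, u -> i / F C0 _: fires at position(s) 10: zanakopviigi
surface: zanakopviigi


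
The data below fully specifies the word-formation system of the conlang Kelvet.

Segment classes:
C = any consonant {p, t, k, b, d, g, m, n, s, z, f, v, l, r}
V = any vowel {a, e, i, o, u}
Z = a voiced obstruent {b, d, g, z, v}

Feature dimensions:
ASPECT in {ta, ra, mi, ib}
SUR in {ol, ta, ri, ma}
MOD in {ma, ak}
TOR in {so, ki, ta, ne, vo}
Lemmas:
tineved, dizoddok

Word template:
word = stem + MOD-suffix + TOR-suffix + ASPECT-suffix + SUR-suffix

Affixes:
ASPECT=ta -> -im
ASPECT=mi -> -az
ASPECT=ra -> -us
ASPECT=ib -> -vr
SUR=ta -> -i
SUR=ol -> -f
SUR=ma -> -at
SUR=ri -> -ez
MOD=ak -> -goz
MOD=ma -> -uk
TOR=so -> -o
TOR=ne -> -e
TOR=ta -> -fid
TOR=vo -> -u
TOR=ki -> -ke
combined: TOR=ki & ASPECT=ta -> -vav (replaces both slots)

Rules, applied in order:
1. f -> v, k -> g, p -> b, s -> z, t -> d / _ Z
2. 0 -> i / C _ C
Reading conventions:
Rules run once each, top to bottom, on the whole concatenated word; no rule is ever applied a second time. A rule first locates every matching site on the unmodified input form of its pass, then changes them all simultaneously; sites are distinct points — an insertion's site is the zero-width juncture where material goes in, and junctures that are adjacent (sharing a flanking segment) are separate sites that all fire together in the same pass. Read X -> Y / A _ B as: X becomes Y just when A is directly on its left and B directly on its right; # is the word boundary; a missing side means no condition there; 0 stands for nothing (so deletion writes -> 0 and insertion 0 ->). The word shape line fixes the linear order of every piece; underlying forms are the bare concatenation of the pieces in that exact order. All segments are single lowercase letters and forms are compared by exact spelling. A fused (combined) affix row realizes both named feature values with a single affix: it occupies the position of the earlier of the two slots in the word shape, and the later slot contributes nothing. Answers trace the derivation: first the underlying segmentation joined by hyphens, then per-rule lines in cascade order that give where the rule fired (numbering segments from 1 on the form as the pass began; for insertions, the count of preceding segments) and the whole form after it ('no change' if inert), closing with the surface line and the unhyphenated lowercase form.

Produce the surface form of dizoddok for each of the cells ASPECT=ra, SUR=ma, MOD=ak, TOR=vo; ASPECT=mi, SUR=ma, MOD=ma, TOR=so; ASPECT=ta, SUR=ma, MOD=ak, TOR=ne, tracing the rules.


cell ASPECT=ra, SUR=ma, MOD=ak, TOR=vo:
underlying: dizoddok-goz-u-us-at
1. f -> v, k -> g, p -> b, s -> z, t -> d / _ Z: fires at position(s) 8: dizoddoggozuusat
2. 0 -> i / C _ C: inserts after position(s) 5, 8: dizodidogigozuusat
surface: dizodidogigozuusat

cell ASPECT=mi, SUR=ma, MOD=ma, TOR=so:
underlying: dizoddok-uk-o-az-at
1. f -> v, k -> g, p -> b, s -> z, t -> d / _ Z: no change
2. 0 -> i / C _ C: inserts after position(s) 5: dizodidokukoazat
surface: dizodidokukoazat

cell ASPECT=ta, SUR=ma, MOD=ak, TOR=ne:
underlying: dizoddok-goz-e-im-at
1. f -> v, k -> g, p -> b, s -> z, t -> d / _ Z: fires at position(s) 8: dizoddoggozeimat
2. 0 -> i / C _ C: inserts after position(s) 5, 8: dizodidogigozeimat
surface: dizodidogigozeimat


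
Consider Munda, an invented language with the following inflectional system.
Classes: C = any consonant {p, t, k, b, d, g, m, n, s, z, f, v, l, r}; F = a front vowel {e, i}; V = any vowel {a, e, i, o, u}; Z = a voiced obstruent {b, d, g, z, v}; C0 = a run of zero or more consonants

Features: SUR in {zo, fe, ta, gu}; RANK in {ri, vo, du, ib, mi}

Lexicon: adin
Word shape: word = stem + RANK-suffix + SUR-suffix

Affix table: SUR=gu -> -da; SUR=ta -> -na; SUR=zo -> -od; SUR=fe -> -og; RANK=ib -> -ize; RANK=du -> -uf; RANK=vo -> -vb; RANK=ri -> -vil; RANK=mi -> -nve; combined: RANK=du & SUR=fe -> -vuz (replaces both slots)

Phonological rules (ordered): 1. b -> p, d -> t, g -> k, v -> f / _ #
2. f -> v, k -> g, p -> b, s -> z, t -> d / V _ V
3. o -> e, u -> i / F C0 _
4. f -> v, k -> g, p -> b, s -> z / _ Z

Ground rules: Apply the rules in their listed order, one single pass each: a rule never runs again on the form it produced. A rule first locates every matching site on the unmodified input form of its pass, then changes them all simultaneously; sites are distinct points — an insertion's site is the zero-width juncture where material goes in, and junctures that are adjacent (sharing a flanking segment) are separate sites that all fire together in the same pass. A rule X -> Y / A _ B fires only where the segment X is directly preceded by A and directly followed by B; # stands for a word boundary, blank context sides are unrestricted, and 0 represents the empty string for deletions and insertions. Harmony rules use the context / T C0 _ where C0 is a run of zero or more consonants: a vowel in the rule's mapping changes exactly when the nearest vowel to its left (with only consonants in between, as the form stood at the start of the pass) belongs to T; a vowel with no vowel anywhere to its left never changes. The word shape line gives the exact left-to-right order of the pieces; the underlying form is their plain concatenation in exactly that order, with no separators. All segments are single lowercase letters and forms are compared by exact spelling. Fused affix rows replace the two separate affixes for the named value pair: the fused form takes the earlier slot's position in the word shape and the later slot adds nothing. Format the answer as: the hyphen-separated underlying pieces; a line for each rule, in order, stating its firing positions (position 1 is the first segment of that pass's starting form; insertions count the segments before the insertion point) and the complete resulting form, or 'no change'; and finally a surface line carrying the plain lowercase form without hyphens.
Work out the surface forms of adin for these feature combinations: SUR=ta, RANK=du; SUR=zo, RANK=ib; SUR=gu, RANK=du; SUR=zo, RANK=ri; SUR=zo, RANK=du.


cell SUR=ta, RANK=du:
underlying: adin-uf-na
1. b -> p, d -> t, g -> k, v -> f / _ #: no change
2. f -> v, k -> g, p -> b, s -> z, t -> d / V _ V: no change
3. o -> e, u -> i / F C0 _: fires at position(s) 5: adinifna
4. f -> v, k -> g, p -> b, s -> z / _ Z: no change
surface: adinifna

cell SUR=zo, RANK=ib:
underlying: adin-ize-od
1. b -> p, d -> t, g -> k, v -> f / _ #: fires at position(s) 9: adinizeot
2. f -> v, k -> g, p -> b, s -> z, t -> d / V _ V: no change
3. o -> e, u -> i / F C0 _: fires at position(s) 8: adinizeet
4. f -> v, k -> g, p -> b, s -> z / _ Z: no change
surface: adinizeet

cell SUR=gu, RANK=du:
underlying: adin-uf-da
1. b -> p, d -> t, g -> k, v -> f / _ #: no change
2. f -> v, k -> g, p -> b, s -> z, t -> d / V _ V: no change
3. o -> e, u -> i / F C0 _: fires at position(s) 5: adinifda
4. f -> v, k -> g, p -> b, s -> z / _ Z: fires at position(s) 6: adinivda
surface: adinivda

cell SUR=zo, RANK=ri:
underlying: adin-vil-od
1. b -> p, d -> t, g -> k, v -> f / _ #: fires at position(s) 9: adinvilot
2. f -> v, k -> g, p -> b, s -> z, t -> d / V _ V: no change
3. o -> e, u -> i / F C0 _: fires at position(s) 8: adinvilet
4. f -> v, k -> g, p -> b, s -> z / _ Z: no change
surface: adinvilet

cell SUR=zo, RANK=du:
underlying: adin-uf-od
1. b -> p, d -> t, g -> k, v -> f / _ #: fires at position(s) 8: adinufot
2. f -> v, k -> g, p -> b, s -> z, t -> d / V _ V: fires at position(s) 6: adinuvot
3. o -> e, u -> i / F C0 _: fires at position(s) 5: adinivot
4. f -> v, k -> g, p -> b, s -> z / _ Z: no change
surface: adinivot


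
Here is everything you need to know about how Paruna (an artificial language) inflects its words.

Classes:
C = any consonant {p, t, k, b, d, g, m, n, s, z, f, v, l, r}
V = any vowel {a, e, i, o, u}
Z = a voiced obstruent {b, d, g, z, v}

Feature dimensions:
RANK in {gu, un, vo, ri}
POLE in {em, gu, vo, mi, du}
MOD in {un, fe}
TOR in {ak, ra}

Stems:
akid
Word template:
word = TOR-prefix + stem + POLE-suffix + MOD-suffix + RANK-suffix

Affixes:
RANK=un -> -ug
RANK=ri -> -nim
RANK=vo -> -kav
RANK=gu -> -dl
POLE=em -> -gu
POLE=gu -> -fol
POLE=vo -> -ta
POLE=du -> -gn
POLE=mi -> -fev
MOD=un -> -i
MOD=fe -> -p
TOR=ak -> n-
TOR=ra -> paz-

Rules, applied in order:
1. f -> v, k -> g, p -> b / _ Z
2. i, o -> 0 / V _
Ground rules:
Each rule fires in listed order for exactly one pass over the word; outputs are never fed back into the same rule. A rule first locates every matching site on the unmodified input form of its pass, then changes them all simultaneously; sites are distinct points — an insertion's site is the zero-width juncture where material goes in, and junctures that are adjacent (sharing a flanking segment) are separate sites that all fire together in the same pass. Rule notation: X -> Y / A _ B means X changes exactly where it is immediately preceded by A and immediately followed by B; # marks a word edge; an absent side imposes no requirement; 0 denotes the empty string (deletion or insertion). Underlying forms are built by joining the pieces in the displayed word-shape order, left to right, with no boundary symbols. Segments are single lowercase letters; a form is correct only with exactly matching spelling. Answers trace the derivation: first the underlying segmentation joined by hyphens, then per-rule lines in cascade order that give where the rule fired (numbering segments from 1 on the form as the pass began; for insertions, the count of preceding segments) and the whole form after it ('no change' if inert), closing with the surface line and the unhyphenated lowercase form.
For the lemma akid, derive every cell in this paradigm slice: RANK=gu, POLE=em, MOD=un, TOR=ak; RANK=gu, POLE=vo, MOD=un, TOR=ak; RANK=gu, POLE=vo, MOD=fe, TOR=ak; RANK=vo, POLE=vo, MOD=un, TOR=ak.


cell RANK=gu, POLE=em, MOD=un, TOR=ak:
underlying: n-akid-gu-i-dl
1. f -> v, k -> g, p -> b / _ Z: no change
2. i, o -> 0 / V _: fires at position(s) 8: nakidgudl
surface: nakidgudl

cell RANK=gu, POLE=vo, MOD=un, TOR=ak:
underlying: n-akid-ta-i-dl
1. f -> v, k -> g, p -> b / _ Z: no change
2. i, o -> 0 / V _: fires at position(s) 8: nakidtadl
surface: nakidtadl

cell RANK=gu, POLE=vo, MOD=fe, TOR=ak:
underlying: n-akid-ta-p-dl
1. f -> v, k -> g, p -> b / _ Z: fires at position(s) 8: nakidtabdl
2. i, o -> 0 / V _: no change
surface: nakidtabdl

cell RANK=vo, POLE=vo, MOD=un, TOR=ak:
underlying: n-akid-ta-i-kav
1. f -> v, k -> g, p -> b / _ Z: no change
2. i, o -> 0 / V _: fires at position(s) 8: nakidtakav
surface: nakidtakav


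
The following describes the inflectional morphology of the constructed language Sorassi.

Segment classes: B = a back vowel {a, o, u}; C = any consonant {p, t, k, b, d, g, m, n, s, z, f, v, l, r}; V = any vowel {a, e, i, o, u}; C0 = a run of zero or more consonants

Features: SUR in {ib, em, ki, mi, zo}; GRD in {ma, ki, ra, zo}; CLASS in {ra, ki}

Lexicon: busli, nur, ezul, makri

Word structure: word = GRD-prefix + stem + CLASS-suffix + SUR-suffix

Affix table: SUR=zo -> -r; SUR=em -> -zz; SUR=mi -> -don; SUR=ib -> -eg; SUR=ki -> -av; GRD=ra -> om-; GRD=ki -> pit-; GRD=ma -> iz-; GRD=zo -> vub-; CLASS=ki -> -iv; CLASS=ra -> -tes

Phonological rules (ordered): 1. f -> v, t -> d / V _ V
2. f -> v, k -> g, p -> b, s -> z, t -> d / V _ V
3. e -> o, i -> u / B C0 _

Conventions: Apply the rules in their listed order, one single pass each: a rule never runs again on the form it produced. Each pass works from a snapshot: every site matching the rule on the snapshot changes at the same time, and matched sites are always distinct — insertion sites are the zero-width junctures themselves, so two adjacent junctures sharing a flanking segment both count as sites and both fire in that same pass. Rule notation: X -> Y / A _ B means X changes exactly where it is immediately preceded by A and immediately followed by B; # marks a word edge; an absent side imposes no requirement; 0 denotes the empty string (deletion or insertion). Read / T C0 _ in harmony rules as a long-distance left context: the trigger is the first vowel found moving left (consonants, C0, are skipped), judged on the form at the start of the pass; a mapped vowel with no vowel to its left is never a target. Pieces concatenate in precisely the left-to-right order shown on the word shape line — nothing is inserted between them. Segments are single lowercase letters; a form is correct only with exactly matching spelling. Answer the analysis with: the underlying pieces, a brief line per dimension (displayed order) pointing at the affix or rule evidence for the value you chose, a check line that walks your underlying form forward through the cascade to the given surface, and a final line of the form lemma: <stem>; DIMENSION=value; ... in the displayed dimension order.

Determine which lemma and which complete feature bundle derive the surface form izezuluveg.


underlying: iz-ezul-iv-eg
SUR=ib - signalled by the affix -eg
GRD=ma - signalled by the affix iz-
CLASS=ki - signalled by the affix -iv
check: izezuliveg -> izezuliveg -> izezuliveg -> izezuluveg
lemma: ezul; SUR=ib; GRD=ma; CLASS=ki
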